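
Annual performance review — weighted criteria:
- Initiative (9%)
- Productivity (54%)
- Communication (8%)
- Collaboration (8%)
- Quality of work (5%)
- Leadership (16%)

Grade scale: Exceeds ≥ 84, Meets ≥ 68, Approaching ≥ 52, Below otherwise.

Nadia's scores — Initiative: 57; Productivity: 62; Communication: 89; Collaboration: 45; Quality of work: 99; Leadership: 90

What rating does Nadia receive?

Meets

Weighted total:
  Initiative 57 × 0.09 = 5.13
  Productivity 62 × 0.54 = 33.48
  Communication 89 × 0.08 = 7.12
  Collaboration 45 × 0.08 = 3.6
  Quality of work 99 × 0.05 = 4.95
  Leadership 90 × 0.16 = 14.4
Sum = 68.68
68.68 is ≥ 68 and < 84 → Meets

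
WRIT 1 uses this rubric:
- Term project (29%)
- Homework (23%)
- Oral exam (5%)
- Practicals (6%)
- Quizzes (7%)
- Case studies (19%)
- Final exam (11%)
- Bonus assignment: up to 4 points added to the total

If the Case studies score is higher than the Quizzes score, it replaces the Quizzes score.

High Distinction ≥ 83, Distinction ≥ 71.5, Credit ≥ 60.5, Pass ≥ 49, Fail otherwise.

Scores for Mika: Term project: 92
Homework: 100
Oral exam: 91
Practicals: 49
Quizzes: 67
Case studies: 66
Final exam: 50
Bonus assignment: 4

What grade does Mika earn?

Case studies (66) ≤ Quizzes (67), so Quizzes stays at 67.
Weighted total:
  Term project 92 × 0.29 = 26.68
  Homework 100 × 0.23 = 23
  Oral exam 91 × 0.05 = 4.55
  Practicals 49 × 0.06 = 2.94
  Quizzes 67 × 0.07 = 4.69
  Case studies 66 × 0.19 = 12.54
  Final exam 50 × 0.11 = 5.5
Sum = 79.9
Bonus assignment: 79.9 + 4 = 83.9
83.9 ≥ 83 → High Distinction

High Distinction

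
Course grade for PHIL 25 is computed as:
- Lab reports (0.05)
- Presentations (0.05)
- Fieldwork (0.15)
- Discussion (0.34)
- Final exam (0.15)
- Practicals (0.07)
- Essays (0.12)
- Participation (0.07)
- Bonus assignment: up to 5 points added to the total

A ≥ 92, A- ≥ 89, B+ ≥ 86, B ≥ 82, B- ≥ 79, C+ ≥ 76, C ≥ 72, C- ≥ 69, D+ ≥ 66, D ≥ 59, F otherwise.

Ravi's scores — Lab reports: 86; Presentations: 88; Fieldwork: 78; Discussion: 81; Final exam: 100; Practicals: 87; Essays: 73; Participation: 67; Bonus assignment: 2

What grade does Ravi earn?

Weighted total:
  Lab reports 86 × 0.05 = 4.3
  Presentations 88 × 0.05 = 4.4
  Fieldwork 78 × 0.15 = 11.7
  Discussion 81 × 0.34 = 27.54
  Final exam 100 × 0.15 = 15
  Practicals 87 × 0.07 = 6.09
  Essays 73 × 0.12 = 8.76
  Participation 67 × 0.07 = 4.69
Sum = 82.48
Bonus assignment: 82.48 + 2 = 84.48
84.48 is ≥ 82 and < 86 → B

B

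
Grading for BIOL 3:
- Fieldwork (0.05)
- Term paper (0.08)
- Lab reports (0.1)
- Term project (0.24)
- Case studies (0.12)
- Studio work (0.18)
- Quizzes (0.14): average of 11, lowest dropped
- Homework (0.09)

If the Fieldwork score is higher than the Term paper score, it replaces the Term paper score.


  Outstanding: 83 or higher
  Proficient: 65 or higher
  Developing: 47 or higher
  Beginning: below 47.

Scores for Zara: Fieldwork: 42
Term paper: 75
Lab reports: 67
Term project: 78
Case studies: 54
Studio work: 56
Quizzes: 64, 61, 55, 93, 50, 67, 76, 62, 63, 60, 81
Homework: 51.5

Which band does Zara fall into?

Quizzes: drop 50 → average of remaining 10 = 682/10 = 68.2
Fieldwork (42) ≤ Term paper (75), so Term paper stays at 75.
Weighted total:
  Fieldwork 42 × 0.05 = 2.1
  Term paper 75 × 0.08 = 6
  Lab reports 67 × 0.1 = 6.7
  Term project 78 × 0.24 = 18.72
  Case studies 54 × 0.12 = 6.48
  Studio work 56 × 0.18 = 10.08
  Quizzes 68.2 × 0.14 = 9.548
  Homework 51.5 × 0.09 = 4.635
Sum = 64.263
64.263 is ≥ 47 and < 65 → Developing

Developing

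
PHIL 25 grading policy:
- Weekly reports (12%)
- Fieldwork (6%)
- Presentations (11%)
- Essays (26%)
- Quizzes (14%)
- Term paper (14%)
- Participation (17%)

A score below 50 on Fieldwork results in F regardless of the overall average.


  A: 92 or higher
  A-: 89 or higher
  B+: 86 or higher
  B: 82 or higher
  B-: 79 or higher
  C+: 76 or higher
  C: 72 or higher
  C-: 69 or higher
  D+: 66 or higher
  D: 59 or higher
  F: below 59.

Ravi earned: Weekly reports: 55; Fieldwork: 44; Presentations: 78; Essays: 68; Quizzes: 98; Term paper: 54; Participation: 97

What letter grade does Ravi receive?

F

Fieldwork score 44 < 50: minimum not met.
Weighted total:
  Weekly reports 55 × 0.12 = 6.6
  Fieldwork 44 × 0.06 = 2.64
  Presentations 78 × 0.11 = 8.58
  Essays 68 × 0.26 = 17.68
  Quizzes 98 × 0.14 = 13.72
  Term paper 54 × 0.14 = 7.56
  Participation 97 × 0.17 = 16.49
Sum = 73.27
Because the Fieldwork minimum was not met, the result is F.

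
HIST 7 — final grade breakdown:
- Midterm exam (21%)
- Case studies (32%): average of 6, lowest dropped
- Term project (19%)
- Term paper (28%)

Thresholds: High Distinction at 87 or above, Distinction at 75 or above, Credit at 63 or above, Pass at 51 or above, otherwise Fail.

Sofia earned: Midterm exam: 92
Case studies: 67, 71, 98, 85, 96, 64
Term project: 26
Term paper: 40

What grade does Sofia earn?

Case studies: drop 64 → average of remaining 5 = 417/5 = 83.4
Weighted total:
  Midterm exam 92 × 0.21 = 19.32
  Case studies 83.4 × 0.32 = 26.688
  Term project 26 × 0.19 = 4.94
  Term paper 40 × 0.28 = 11.2
Sum = 62.148
62.148 is ≥ 51 and < 63 → Pass

Pass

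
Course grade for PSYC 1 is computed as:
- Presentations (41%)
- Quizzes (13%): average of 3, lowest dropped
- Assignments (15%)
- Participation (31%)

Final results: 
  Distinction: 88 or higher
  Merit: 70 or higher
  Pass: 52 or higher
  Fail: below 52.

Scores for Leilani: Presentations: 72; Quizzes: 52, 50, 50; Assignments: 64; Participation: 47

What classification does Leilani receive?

Pass

Quizzes: drop 50 → average of remaining 2 = 102/2 = 51
Weighted total:
  Presentations 72 × 0.41 = 29.52
  Quizzes 51 × 0.13 = 6.63
  Assignments 64 × 0.15 = 9.6
  Participation 47 × 0.31 = 14.57
Sum = 60.32
60.32 is ≥ 52 and < 70 → Pass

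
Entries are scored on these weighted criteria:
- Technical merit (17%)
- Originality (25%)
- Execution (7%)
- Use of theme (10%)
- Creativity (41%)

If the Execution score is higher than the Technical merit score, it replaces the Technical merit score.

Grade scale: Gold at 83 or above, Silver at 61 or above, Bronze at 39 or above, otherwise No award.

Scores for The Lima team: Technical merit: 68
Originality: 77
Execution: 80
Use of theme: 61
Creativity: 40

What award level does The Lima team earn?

Bronze

Execution (80) > Technical merit (68), so Technical merit counts as 80.
Weighted total:
  Technical merit 80 × 0.17 = 13.6
  Originality 77 × 0.25 = 19.25
  Execution 80 × 0.07 = 5.6
  Use of theme 61 × 0.1 = 6.1
  Creativity 40 × 0.41 = 16.4
Sum = 60.95
60.95 is ≥ 39 and < 61 → Bronze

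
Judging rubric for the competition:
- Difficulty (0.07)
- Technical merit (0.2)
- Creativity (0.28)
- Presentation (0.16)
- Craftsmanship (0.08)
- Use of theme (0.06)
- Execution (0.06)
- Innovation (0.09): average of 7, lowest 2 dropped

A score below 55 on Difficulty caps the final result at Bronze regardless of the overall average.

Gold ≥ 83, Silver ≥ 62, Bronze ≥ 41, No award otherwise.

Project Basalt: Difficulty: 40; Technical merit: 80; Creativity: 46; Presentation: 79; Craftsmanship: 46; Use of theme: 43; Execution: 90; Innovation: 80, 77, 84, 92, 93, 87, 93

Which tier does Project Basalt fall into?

Innovation: drop 77, 80 → average of remaining 5 = 449/5 = 89.8
Difficulty score 40 < 55: minimum not met.
Weighted total:
  Difficulty 40 × 0.07 = 2.8
  Technical merit 80 × 0.2 = 16
  Creativity 46 × 0.28 = 12.88
  Presentation 79 × 0.16 = 12.64
  Craftsmanship 46 × 0.08 = 3.68
  Use of theme 43 × 0.06 = 2.58
  Execution 90 × 0.06 = 5.4
  Innovation 89.8 × 0.09 = 8.082
Sum = 64.062
64.062 would be Silver; cap at Bronze applies → Bronze.

Bronze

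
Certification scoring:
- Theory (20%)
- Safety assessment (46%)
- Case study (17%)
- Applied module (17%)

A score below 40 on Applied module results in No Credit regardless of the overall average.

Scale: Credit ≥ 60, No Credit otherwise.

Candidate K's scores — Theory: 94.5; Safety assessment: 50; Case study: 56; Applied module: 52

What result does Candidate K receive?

Credit

Applied module score 52 ≥ 40: minimum met.
Weighted total:
  Theory 94.5 × 0.2 = 18.9
  Safety assessment 50 × 0.46 = 23
  Case study 56 × 0.17 = 9.52
  Applied module 52 × 0.17 = 8.84
Sum = 60.26
60.26 ≥ 60 → Credit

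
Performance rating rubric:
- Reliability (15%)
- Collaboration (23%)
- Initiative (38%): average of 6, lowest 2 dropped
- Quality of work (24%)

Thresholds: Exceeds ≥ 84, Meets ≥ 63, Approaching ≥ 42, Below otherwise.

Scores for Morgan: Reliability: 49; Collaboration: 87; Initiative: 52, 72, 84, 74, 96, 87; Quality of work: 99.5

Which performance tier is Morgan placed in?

Meets

Initiative: drop 52, 72 → average of remaining 4 = 341/4 = 85.25
Weighted total:
  Reliability 49 × 0.15 = 7.35
  Collaboration 87 × 0.23 = 20.01
  Initiative 85.25 × 0.38 = 32.395
  Quality of work 99.5 × 0.24 = 23.88
Sum = 83.635
83.635 is ≥ 63 and < 84 → Meets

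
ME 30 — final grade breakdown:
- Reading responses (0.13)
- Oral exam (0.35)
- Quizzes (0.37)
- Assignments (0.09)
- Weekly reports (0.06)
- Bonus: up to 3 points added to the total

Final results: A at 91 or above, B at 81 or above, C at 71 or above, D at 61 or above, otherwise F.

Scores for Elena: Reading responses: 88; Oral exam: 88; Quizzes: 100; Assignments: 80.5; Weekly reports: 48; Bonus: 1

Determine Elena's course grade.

B

Weighted total:
  Reading responses 88 × 0.13 = 11.44
  Oral exam 88 × 0.35 = 30.8
  Quizzes 100 × 0.37 = 37
  Assignments 80.5 × 0.09 = 7.245
  Weekly reports 48 × 0.06 = 2.88
Sum = 89.365
Bonus: 89.365 + 1 = 90.365
90.365 is ≥ 81 and < 91 → B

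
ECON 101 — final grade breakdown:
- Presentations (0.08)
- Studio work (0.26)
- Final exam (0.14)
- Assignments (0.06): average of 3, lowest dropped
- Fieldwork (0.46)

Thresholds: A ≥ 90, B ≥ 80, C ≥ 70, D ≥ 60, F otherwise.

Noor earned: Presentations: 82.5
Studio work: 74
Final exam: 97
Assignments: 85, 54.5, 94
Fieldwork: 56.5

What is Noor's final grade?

Assignments: drop 54.5 → average of remaining 2 = 179/2 = 89.5
Weighted total:
  Presentations 82.5 × 0.08 = 6.6
  Studio work 74 × 0.26 = 19.24
  Final exam 97 × 0.14 = 13.58
  Assignments 89.5 × 0.06 = 5.37
  Fieldwork 56.5 × 0.46 = 25.99
Sum = 70.78
70.78 is ≥ 70 and < 80 → C

C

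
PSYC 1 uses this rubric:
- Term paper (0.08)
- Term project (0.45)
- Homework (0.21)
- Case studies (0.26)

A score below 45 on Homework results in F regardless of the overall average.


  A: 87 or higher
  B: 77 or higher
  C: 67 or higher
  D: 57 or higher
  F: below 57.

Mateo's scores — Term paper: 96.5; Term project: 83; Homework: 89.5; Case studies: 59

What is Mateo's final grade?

Homework score 89.5 ≥ 45: minimum met.
Weighted total:
  Term paper 96.5 × 0.08 = 7.72
  Term project 83 × 0.45 = 37.35
  Homework 89.5 × 0.21 = 18.795
  Case studies 59 × 0.26 = 15.34
Sum = 79.205
79.205 is ≥ 77 and < 87 → B

B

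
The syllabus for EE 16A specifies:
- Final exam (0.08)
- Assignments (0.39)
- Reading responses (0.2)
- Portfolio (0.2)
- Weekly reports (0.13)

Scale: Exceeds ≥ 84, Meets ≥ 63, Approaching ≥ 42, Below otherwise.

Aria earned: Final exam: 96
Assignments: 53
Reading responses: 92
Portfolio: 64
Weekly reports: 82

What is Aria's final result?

Weighted total:
  Final exam 96 × 0.08 = 7.68
  Assignments 53 × 0.39 = 20.67
  Reading responses 92 × 0.2 = 18.4
  Portfolio 64 × 0.2 = 12.8
  Weekly reports 82 × 0.13 = 10.66
Sum = 70.21
70.21 is ≥ 63 and < 84 → Meets

Meets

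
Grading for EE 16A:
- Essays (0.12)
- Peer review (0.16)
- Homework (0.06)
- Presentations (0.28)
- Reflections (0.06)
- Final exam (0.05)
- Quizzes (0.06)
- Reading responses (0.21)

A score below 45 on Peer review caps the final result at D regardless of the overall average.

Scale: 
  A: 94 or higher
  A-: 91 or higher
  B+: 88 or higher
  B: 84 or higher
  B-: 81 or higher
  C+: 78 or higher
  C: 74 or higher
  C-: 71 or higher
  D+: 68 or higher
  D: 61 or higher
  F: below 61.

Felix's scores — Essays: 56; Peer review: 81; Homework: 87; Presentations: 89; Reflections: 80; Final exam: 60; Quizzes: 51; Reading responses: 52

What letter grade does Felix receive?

Peer review score 81 ≥ 45: minimum met.
Weighted total:
  Essays 56 × 0.12 = 6.72
  Peer review 81 × 0.16 = 12.96
  Homework 87 × 0.06 = 5.22
  Presentations 89 × 0.28 = 24.92
  Reflections 80 × 0.06 = 4.8
  Final exam 60 × 0.05 = 3
  Quizzes 51 × 0.06 = 3.06
  Reading responses 52 × 0.21 = 10.92
Sum = 71.6
71.6 is ≥ 71 and < 74 → C-

C-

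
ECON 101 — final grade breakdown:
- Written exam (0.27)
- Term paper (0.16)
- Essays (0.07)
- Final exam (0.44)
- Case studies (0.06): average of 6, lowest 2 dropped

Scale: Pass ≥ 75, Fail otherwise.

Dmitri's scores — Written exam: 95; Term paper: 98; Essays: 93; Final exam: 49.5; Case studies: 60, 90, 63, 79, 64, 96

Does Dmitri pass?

Fail

Case studies: drop 60, 63 → average of remaining 4 = 329/4 = 82.25
Weighted total:
  Written exam 95 × 0.27 = 25.65
  Term paper 98 × 0.16 = 15.68
  Essays 93 × 0.07 = 6.51
  Final exam 49.5 × 0.44 = 21.78
  Case studies 82.25 × 0.06 = 4.935
Sum = 74.555
74.555 < 75 → Fail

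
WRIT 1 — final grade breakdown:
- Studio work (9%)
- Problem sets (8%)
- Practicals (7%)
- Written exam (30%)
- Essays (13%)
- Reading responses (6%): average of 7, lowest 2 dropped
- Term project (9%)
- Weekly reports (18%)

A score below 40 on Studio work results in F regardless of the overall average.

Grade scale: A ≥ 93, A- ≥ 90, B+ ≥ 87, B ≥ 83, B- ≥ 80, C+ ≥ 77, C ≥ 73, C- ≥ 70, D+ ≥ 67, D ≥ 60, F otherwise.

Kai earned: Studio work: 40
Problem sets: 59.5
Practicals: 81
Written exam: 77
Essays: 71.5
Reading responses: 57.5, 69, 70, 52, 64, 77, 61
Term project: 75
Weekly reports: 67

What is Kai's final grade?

D+

Reading responses: drop 52, 57.5 → average of remaining 5 = 341/5 = 68.2
Studio work score 40 ≥ 40: minimum met.
Weighted total:
  Studio work 40 × 0.09 = 3.6
  Problem sets 59.5 × 0.08 = 4.76
  Practicals 81 × 0.07 = 5.67
  Written exam 77 × 0.3 = 23.1
  Essays 71.5 × 0.13 = 9.295
  Reading responses 68.2 × 0.06 = 4.092
  Term project 75 × 0.09 = 6.75
  Weekly reports 67 × 0.18 = 12.06
Sum = 69.327
69.327 is ≥ 67 and < 70 → D+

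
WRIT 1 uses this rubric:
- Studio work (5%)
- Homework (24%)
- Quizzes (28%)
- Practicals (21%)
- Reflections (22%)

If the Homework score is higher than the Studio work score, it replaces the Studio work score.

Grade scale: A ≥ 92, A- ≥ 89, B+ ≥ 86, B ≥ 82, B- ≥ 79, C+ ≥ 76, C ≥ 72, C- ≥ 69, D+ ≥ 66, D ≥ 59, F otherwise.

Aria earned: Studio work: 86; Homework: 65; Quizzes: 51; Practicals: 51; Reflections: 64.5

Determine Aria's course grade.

Homework (65) ≤ Studio work (86), so Studio work stays at 86.
Weighted total:
  Studio work 86 × 0.05 = 4.3
  Homework 65 × 0.24 = 15.6
  Quizzes 51 × 0.28 = 14.28
  Practicals 51 × 0.21 = 10.71
  Reflections 64.5 × 0.22 = 14.19
Sum = 59.08
59.08 is ≥ 59 and < 66 → D

D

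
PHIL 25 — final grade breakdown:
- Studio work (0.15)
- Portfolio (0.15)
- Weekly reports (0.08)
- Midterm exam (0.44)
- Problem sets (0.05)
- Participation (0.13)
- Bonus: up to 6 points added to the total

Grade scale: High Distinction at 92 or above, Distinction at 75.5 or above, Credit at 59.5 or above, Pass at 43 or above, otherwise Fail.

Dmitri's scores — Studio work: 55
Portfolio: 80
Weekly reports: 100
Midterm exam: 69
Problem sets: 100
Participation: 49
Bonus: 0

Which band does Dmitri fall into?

Credit

Weighted total:
  Studio work 55 × 0.15 = 8.25
  Portfolio 80 × 0.15 = 12
  Weekly reports 100 × 0.08 = 8
  Midterm exam 69 × 0.44 = 30.36
  Problem sets 100 × 0.05 = 5
  Participation 49 × 0.13 = 6.37
Sum = 69.98
Bonus: 69.98 + 0 = 69.98
69.98 is ≥ 59.5 and < 75.5 → Credit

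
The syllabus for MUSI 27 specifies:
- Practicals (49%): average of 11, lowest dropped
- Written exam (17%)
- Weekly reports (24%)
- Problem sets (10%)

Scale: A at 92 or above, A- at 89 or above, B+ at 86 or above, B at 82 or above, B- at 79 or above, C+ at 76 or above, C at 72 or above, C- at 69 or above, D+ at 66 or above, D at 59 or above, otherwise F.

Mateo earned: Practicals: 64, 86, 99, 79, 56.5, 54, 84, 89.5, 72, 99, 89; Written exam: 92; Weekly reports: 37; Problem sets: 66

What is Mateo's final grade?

Practicals: drop 54 → average of remaining 10 = 818/10 = 81.8
Weighted total:
  Practicals 81.8 × 0.49 = 40.082
  Written exam 92 × 0.17 = 15.64
  Weekly reports 37 × 0.24 = 8.88
  Problem sets 66 × 0.1 = 6.6
Sum = 71.202
71.202 is ≥ 69 and < 72 → C-

C-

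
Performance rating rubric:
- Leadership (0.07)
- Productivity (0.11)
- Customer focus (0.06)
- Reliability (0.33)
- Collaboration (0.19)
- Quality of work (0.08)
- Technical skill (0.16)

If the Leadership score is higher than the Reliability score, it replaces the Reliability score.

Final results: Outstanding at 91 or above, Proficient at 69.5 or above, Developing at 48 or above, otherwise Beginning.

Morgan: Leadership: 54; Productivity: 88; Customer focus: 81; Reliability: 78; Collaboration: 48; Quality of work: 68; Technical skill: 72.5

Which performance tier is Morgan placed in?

Leadership (54) ≤ Reliability (78), so Reliability stays at 78.
Weighted total:
  Leadership 54 × 0.07 = 3.78
  Productivity 88 × 0.11 = 9.68
  Customer focus 81 × 0.06 = 4.86
  Reliability 78 × 0.33 = 25.74
  Collaboration 48 × 0.19 = 9.12
  Quality of work 68 × 0.08 = 5.44
  Technical skill 72.5 × 0.16 = 11.6
Sum = 70.22
70.22 is ≥ 69.5 and < 91 → Proficient

Proficient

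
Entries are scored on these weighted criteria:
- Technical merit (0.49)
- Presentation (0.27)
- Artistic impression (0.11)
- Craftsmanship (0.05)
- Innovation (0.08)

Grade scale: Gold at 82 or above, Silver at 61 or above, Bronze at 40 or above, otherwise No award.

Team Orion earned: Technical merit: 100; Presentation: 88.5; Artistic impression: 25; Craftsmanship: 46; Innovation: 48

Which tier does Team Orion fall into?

Weighted total:
  Technical merit 100 × 0.49 = 49
  Presentation 88.5 × 0.27 = 23.895
  Artistic impression 25 × 0.11 = 2.75
  Craftsmanship 46 × 0.05 = 2.3
  Innovation 48 × 0.08 = 3.84
Sum = 81.785
81.785 is ≥ 61 and < 82 → Silver

Silver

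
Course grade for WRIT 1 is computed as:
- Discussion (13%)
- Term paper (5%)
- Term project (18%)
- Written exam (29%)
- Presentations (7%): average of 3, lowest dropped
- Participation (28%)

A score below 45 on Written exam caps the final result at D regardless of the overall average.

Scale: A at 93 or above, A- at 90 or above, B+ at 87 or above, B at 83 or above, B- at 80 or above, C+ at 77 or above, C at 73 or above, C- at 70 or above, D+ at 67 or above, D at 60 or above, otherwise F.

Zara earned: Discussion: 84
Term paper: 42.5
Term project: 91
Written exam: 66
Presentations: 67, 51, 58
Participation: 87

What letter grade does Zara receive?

C+

Presentations: drop 51 → average of remaining 2 = 125/2 = 62.5
Written exam score 66 ≥ 45: minimum met.
Weighted total:
  Discussion 84 × 0.13 = 10.92
  Term paper 42.5 × 0.05 = 2.125
  Term project 91 × 0.18 = 16.38
  Written exam 66 × 0.29 = 19.14
  Presentations 62.5 × 0.07 = 4.375
  Participation 87 × 0.28 = 24.36
Sum = 77.3
77.3 is ≥ 77 and < 80 → C+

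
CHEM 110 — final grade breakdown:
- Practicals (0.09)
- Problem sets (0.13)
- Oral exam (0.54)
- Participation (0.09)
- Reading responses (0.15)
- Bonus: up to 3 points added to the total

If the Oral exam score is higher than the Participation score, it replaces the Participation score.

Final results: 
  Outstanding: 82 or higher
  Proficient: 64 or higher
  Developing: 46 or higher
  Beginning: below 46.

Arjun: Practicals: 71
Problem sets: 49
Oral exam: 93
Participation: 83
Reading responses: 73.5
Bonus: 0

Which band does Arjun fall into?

Outstanding

Oral exam (93) > Participation (83), so Participation counts as 93.
Weighted total:
  Practicals 71 × 0.09 = 6.39
  Problem sets 49 × 0.13 = 6.37
  Oral exam 93 × 0.54 = 50.22
  Participation 93 × 0.09 = 8.37
  Reading responses 73.5 × 0.15 = 11.025
Sum = 82.375
Bonus: 82.375 + 0 = 82.375
82.375 ≥ 82 → Outstanding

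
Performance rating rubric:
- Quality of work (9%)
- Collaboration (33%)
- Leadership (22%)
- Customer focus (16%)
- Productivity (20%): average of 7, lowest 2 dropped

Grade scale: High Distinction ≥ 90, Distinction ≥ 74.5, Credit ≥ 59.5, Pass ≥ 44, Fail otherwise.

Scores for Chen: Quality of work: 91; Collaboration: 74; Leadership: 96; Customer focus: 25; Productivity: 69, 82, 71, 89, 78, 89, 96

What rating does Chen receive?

Distinction

Productivity: drop 69, 71 → average of remaining 5 = 434/5 = 86.8
Weighted total:
  Quality of work 91 × 0.09 = 8.19
  Collaboration 74 × 0.33 = 24.42
  Leadership 96 × 0.22 = 21.12
  Customer focus 25 × 0.16 = 4
  Productivity 86.8 × 0.2 = 17.36
Sum = 75.09
75.09 is ≥ 74.5 and < 90 → Distinction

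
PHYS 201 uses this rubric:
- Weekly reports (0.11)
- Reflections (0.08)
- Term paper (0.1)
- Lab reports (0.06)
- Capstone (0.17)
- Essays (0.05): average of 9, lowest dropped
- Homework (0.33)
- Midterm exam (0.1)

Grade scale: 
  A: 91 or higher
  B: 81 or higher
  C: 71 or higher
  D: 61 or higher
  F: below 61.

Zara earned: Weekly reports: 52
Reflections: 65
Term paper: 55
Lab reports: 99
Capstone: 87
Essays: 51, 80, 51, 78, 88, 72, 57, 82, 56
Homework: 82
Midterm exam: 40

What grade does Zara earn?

Essays: drop 51 → average of remaining 8 = 564/8 = 70.5
Weighted total:
  Weekly reports 52 × 0.11 = 5.72
  Reflections 65 × 0.08 = 5.2
  Term paper 55 × 0.1 = 5.5
  Lab reports 99 × 0.06 = 5.94
  Capstone 87 × 0.17 = 14.79
  Essays 70.5 × 0.05 = 3.525
  Homework 82 × 0.33 = 27.06
  Midterm exam 40 × 0.1 = 4
Sum = 71.735
71.735 is ≥ 71 and < 81 → C

C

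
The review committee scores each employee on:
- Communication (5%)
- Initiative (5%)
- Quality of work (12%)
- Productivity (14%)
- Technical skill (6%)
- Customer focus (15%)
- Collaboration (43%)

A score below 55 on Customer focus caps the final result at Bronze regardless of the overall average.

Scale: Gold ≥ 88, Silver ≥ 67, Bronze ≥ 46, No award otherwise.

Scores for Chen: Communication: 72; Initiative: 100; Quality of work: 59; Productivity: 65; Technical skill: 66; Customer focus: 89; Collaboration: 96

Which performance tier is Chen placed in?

Silver

Customer focus score 89 ≥ 55: minimum met.
Weighted total:
  Communication 72 × 0.05 = 3.6
  Initiative 100 × 0.05 = 5
  Quality of work 59 × 0.12 = 7.08
  Productivity 65 × 0.14 = 9.1
  Technical skill 66 × 0.06 = 3.96
  Customer focus 89 × 0.15 = 13.35
  Collaboration 96 × 0.43 = 41.28
Sum = 83.37
83.37 is ≥ 67 and < 88 → Silver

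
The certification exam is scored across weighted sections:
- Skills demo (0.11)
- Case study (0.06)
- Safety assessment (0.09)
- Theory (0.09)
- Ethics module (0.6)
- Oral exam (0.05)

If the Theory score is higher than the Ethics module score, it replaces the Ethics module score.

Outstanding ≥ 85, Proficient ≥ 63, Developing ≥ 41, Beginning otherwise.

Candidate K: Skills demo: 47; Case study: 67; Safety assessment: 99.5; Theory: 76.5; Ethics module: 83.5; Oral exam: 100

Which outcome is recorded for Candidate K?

Proficient

Theory (76.5) ≤ Ethics module (83.5), so Ethics module stays at 83.5.
Weighted total:
  Skills demo 47 × 0.11 = 5.17
  Case study 67 × 0.06 = 4.02
  Safety assessment 99.5 × 0.09 = 8.955
  Theory 76.5 × 0.09 = 6.885
  Ethics module 83.5 × 0.6 = 50.1
  Oral exam 100 × 0.05 = 5
Sum = 80.13
80.13 is ≥ 63 and < 85 → Proficient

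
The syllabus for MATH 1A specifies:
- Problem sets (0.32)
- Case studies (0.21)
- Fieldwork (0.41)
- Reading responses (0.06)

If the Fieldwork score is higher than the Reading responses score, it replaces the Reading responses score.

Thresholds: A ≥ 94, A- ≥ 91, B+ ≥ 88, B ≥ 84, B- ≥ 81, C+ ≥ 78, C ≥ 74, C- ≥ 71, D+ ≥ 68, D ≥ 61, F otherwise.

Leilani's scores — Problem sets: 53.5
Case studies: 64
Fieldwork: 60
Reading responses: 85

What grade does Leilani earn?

F

Fieldwork (60) ≤ Reading responses (85), so Reading responses stays at 85.
Weighted total:
  Problem sets 53.5 × 0.32 = 17.12
  Case studies 64 × 0.21 = 13.44
  Fieldwork 60 × 0.41 = 24.6
  Reading responses 85 × 0.06 = 5.1
Sum = 60.26
60.26 < 61 → F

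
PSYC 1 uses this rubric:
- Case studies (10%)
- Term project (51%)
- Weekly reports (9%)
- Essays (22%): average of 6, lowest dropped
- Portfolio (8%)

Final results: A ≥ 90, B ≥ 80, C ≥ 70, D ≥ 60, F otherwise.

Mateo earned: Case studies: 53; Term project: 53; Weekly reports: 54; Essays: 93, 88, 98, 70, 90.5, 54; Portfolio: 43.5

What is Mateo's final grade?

D

Essays: drop 54 → average of remaining 5 = 439.5/5 = 87.9
Weighted total:
  Case studies 53 × 0.1 = 5.3
  Term project 53 × 0.51 = 27.03
  Weekly reports 54 × 0.09 = 4.86
  Essays 87.9 × 0.22 = 19.338
  Portfolio 43.5 × 0.08 = 3.48
Sum = 60.008
60.008 is ≥ 60 and < 70 → D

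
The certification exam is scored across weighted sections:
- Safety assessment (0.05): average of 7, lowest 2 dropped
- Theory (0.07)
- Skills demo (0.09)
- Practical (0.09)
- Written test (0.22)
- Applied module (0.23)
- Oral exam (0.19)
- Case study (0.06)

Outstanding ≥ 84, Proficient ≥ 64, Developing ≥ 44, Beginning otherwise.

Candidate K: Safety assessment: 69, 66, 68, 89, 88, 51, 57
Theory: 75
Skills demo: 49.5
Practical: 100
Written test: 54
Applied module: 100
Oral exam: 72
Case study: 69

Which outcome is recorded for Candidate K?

Proficient

Safety assessment: drop 51, 57 → average of remaining 5 = 380/5 = 76
Weighted total:
  Safety assessment 76 × 0.05 = 3.8
  Theory 75 × 0.07 = 5.25
  Skills demo 49.5 × 0.09 = 4.455
  Practical 100 × 0.09 = 9
  Written test 54 × 0.22 = 11.88
  Applied module 100 × 0.23 = 23
  Oral exam 72 × 0.19 = 13.68
  Case study 69 × 0.06 = 4.14
Sum = 75.205
75.205 is ≥ 64 and < 84 → Proficient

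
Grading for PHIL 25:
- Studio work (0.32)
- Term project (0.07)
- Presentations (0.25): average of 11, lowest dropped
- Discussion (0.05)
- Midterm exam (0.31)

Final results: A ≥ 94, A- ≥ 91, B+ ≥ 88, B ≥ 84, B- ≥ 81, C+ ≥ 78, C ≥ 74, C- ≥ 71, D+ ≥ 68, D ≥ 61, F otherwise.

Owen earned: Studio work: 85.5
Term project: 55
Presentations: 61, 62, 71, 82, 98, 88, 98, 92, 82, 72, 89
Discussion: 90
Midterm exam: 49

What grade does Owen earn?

C-

Presentations: drop 61 → average of remaining 10 = 834/10 = 83.4
Weighted total:
  Studio work 85.5 × 0.32 = 27.36
  Term project 55 × 0.07 = 3.85
  Presentations 83.4 × 0.25 = 20.85
  Discussion 90 × 0.05 = 4.5
  Midterm exam 49 × 0.31 = 15.19
Sum = 71.75
71.75 is ≥ 71 and < 74 → C-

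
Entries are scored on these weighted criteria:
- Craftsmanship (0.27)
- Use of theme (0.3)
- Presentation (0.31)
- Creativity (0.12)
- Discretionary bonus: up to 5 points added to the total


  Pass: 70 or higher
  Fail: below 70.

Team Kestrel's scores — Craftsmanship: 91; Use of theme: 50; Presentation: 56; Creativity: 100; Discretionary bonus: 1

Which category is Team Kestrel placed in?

Weighted total:
  Craftsmanship 91 × 0.27 = 24.57
  Use of theme 50 × 0.3 = 15
  Presentation 56 × 0.31 = 17.36
  Creativity 100 × 0.12 = 12
Sum = 68.93
Discretionary bonus: 68.93 + 1 = 69.93
69.93 < 70 → Fail

Fail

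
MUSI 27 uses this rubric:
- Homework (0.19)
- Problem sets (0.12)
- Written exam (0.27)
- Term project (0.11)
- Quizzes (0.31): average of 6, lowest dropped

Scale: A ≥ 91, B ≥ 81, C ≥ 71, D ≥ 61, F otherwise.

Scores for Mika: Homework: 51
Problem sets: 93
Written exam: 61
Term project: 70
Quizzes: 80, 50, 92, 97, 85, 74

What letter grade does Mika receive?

C

Quizzes: drop 50 → average of remaining 5 = 428/5 = 85.6
Weighted total:
  Homework 51 × 0.19 = 9.69
  Problem sets 93 × 0.12 = 11.16
  Written exam 61 × 0.27 = 16.47
  Term project 70 × 0.11 = 7.7
  Quizzes 85.6 × 0.31 = 26.536
Sum = 71.556
71.556 is ≥ 71 and < 81 → C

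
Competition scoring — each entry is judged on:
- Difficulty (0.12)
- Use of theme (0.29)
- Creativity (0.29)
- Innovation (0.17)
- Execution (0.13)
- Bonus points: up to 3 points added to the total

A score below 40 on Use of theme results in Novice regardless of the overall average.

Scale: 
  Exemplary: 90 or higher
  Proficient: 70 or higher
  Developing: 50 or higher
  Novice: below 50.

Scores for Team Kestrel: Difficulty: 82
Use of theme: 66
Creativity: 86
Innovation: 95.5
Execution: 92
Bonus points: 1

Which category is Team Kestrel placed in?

Proficient

Use of theme score 66 ≥ 40: minimum met.
Weighted total:
  Difficulty 82 × 0.12 = 9.84
  Use of theme 66 × 0.29 = 19.14
  Creativity 86 × 0.29 = 24.94
  Innovation 95.5 × 0.17 = 16.235
  Execution 92 × 0.13 = 11.96
Sum = 82.115
Bonus points: 82.115 + 1 = 83.115
83.115 is ≥ 70 and < 90 → Proficient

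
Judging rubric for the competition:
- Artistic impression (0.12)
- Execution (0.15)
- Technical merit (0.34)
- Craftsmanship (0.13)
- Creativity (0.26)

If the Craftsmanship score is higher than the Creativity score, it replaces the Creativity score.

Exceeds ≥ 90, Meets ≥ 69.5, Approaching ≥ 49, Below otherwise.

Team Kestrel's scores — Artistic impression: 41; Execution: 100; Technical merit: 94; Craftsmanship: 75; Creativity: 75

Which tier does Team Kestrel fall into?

Craftsmanship (75) ≤ Creativity (75), so Creativity stays at 75.
Weighted total:
  Artistic impression 41 × 0.12 = 4.92
  Execution 100 × 0.15 = 15
  Technical merit 94 × 0.34 = 31.96
  Craftsmanship 75 × 0.13 = 9.75
  Creativity 75 × 0.26 = 19.5
Sum = 81.13
81.13 is ≥ 69.5 and < 90 → Meets

Meets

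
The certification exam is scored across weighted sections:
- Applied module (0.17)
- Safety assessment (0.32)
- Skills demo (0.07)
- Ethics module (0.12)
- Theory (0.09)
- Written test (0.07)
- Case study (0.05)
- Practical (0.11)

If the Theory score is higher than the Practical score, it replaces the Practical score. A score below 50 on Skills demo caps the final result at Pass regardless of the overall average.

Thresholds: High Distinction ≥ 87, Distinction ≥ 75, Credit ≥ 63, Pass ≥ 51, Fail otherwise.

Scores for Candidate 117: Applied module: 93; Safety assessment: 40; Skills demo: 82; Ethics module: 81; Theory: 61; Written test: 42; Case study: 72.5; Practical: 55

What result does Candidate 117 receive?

Pass

Theory (61) > Practical (55), so Practical counts as 61.
Skills demo score 82 ≥ 50: minimum met.
Weighted total:
  Applied module 93 × 0.17 = 15.81
  Safety assessment 40 × 0.32 = 12.8
  Skills demo 82 × 0.07 = 5.74
  Ethics module 81 × 0.12 = 9.72
  Theory 61 × 0.09 = 5.49
  Written test 42 × 0.07 = 2.94
  Case study 72.5 × 0.05 = 3.625
  Practical 61 × 0.11 = 6.71
Sum = 62.835
62.835 is ≥ 51 and < 63 → Pass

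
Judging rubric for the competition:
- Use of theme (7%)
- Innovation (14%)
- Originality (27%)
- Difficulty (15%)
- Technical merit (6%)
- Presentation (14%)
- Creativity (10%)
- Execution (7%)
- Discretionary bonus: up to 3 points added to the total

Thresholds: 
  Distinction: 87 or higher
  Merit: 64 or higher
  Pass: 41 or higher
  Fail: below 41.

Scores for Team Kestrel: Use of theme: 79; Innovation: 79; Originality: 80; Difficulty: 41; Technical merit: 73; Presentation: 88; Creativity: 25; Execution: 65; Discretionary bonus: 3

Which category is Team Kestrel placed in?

Weighted total:
  Use of theme 79 × 0.07 = 5.53
  Innovation 79 × 0.14 = 11.06
  Originality 80 × 0.27 = 21.6
  Difficulty 41 × 0.15 = 6.15
  Technical merit 73 × 0.06 = 4.38
  Presentation 88 × 0.14 = 12.32
  Creativity 25 × 0.1 = 2.5
  Execution 65 × 0.07 = 4.55
Sum = 68.09
Discretionary bonus: 68.09 + 3 = 71.09
71.09 is ≥ 64 and < 87 → Merit

Merit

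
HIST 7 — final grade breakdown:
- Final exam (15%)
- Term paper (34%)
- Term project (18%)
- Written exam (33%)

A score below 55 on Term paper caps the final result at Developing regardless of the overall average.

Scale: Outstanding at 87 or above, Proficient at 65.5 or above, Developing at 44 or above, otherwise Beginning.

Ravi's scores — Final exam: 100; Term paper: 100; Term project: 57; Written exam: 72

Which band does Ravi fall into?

Term paper score 100 ≥ 55: minimum met.
Weighted total:
  Final exam 100 × 0.15 = 15
  Term paper 100 × 0.34 = 34
  Term project 57 × 0.18 = 10.26
  Written exam 72 × 0.33 = 23.76
Sum = 83.02
83.02 is ≥ 65.5 and < 87 → Proficient

Proficient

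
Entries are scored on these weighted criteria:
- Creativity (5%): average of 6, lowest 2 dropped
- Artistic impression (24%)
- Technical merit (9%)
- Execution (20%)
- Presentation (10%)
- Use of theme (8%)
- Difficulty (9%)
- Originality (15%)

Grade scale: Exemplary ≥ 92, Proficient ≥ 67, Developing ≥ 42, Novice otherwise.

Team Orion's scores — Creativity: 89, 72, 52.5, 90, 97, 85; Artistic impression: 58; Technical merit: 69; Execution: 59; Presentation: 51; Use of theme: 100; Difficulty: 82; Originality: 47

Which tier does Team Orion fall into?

Developing

Creativity: drop 52.5, 72 → average of remaining 4 = 361/4 = 90.25
Weighted total:
  Creativity 90.25 × 0.05 = 4.5125
  Artistic impression 58 × 0.24 = 13.92
  Technical merit 69 × 0.09 = 6.21
  Execution 59 × 0.2 = 11.8
  Presentation 51 × 0.1 = 5.1
  Use of theme 100 × 0.08 = 8
  Difficulty 82 × 0.09 = 7.38
  Originality 47 × 0.15 = 7.05
Sum = 63.9725
63.9725 is ≥ 42 and < 67 → Developing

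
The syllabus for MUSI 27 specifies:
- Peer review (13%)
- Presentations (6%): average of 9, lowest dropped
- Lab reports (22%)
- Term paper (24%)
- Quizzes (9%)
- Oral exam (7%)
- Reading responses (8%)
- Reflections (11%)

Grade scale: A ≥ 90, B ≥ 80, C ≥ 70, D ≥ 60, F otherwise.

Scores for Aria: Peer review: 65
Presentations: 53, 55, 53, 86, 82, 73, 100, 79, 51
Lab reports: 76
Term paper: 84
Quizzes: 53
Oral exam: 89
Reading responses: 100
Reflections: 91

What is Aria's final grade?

C

Presentations: drop 51 → average of remaining 8 = 581/8 = 72.625
Weighted total:
  Peer review 65 × 0.13 = 8.45
  Presentations 72.625 × 0.06 = 4.3575
  Lab reports 76 × 0.22 = 16.72
  Term paper 84 × 0.24 = 20.16
  Quizzes 53 × 0.09 = 4.77
  Oral exam 89 × 0.07 = 6.23
  Reading responses 100 × 0.08 = 8
  Reflections 91 × 0.11 = 10.01
Sum = 78.6975
78.6975 is ≥ 70 and < 80 → C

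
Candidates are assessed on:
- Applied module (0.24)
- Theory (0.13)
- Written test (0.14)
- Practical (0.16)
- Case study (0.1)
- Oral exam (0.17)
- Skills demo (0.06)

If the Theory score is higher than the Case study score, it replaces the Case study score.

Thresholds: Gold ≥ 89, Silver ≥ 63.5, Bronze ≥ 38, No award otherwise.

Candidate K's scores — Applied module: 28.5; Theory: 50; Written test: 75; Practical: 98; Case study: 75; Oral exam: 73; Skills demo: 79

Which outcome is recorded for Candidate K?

Theory (50) ≤ Case study (75), so Case study stays at 75.
Weighted total:
  Applied module 28.5 × 0.24 = 6.84
  Theory 50 × 0.13 = 6.5
  Written test 75 × 0.14 = 10.5
  Practical 98 × 0.16 = 15.68
  Case study 75 × 0.1 = 7.5
  Oral exam 73 × 0.17 = 12.41
  Skills demo 79 × 0.06 = 4.74
Sum = 64.17
64.17 is ≥ 63.5 and < 89 → Silver

Silver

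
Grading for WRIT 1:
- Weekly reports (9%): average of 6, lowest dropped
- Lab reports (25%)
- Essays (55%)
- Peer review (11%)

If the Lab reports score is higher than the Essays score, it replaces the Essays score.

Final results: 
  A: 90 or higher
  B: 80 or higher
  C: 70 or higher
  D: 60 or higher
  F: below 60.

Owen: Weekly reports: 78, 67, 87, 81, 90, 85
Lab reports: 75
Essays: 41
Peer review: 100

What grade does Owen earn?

C

Weekly reports: drop 67 → average of remaining 5 = 421/5 = 84.2
Lab reports (75) > Essays (41), so Essays counts as 75.
Weighted total:
  Weekly reports 84.2 × 0.09 = 7.578
  Lab reports 75 × 0.25 = 18.75
  Essays 75 × 0.55 = 41.25
  Peer review 100 × 0.11 = 11
Sum = 78.578
78.578 is ≥ 70 and < 80 → C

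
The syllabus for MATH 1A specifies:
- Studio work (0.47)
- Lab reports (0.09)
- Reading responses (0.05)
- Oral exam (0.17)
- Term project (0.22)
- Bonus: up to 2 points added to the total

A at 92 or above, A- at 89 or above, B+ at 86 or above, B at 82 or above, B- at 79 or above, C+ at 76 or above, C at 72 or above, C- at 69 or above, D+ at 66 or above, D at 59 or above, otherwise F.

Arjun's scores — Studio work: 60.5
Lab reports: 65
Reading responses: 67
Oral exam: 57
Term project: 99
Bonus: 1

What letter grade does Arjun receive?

C-

Weighted total:
  Studio work 60.5 × 0.47 = 28.435
  Lab reports 65 × 0.09 = 5.85
  Reading responses 67 × 0.05 = 3.35
  Oral exam 57 × 0.17 = 9.69
  Term project 99 × 0.22 = 21.78
Sum = 69.105
Bonus: 69.105 + 1 = 70.105
70.105 is ≥ 69 and < 72 → C-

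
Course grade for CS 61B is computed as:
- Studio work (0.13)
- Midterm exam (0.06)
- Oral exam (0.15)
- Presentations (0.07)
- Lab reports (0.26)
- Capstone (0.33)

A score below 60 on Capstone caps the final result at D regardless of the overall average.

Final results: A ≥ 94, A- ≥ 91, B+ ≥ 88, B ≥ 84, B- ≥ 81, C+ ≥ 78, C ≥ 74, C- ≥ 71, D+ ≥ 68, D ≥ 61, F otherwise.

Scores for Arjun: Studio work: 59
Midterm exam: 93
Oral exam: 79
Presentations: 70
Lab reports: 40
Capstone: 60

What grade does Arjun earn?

F

Capstone score 60 ≥ 60: minimum met.
Weighted total:
  Studio work 59 × 0.13 = 7.67
  Midterm exam 93 × 0.06 = 5.58
  Oral exam 79 × 0.15 = 11.85
  Presentations 70 × 0.07 = 4.9
  Lab reports 40 × 0.26 = 10.4
  Capstone 60 × 0.33 = 19.8
Sum = 60.2
60.2 < 61 → F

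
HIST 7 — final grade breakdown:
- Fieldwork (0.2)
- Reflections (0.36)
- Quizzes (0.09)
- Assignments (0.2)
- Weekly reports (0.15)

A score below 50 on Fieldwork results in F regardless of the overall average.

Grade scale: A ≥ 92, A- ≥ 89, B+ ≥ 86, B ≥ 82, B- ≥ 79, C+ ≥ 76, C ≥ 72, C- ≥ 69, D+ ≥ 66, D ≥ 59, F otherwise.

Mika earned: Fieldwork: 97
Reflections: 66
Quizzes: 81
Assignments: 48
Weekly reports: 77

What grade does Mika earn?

Fieldwork score 97 ≥ 50: minimum met.
Weighted total:
  Fieldwork 97 × 0.2 = 19.4
  Reflections 66 × 0.36 = 23.76
  Quizzes 81 × 0.09 = 7.29
  Assignments 48 × 0.2 = 9.6
  Weekly reports 77 × 0.15 = 11.55
Sum = 71.6
71.6 is ≥ 69 and < 72 → C-

C-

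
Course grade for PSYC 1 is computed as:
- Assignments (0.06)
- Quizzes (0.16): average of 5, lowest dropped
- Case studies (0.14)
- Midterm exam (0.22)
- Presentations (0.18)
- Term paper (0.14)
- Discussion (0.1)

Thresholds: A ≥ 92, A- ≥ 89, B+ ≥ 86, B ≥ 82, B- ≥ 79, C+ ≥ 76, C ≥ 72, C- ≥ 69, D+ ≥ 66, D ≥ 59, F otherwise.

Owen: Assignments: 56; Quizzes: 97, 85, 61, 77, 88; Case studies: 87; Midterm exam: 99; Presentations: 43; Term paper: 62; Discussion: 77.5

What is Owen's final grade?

Quizzes: drop 61 → average of remaining 4 = 347/4 = 86.75
Weighted total:
  Assignments 56 × 0.06 = 3.36
  Quizzes 86.75 × 0.16 = 13.88
  Case studies 87 × 0.14 = 12.18
  Midterm exam 99 × 0.22 = 21.78
  Presentations 43 × 0.18 = 7.74
  Term paper 62 × 0.14 = 8.68
  Discussion 77.5 × 0.1 = 7.75
Sum = 75.37
75.37 is ≥ 72 and < 76 → C

C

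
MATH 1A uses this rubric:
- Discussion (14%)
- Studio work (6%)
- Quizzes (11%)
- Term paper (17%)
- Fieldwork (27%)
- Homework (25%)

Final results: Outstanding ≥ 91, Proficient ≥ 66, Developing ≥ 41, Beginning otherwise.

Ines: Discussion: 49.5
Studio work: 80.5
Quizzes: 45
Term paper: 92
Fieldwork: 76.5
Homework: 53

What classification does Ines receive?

Proficient

Weighted total:
  Discussion 49.5 × 0.14 = 6.93
  Studio work 80.5 × 0.06 = 4.83
  Quizzes 45 × 0.11 = 4.95
  Term paper 92 × 0.17 = 15.64
  Fieldwork 76.5 × 0.27 = 20.655
  Homework 53 × 0.25 = 13.25
Sum = 66.255
66.255 is ≥ 66 and < 91 → Proficient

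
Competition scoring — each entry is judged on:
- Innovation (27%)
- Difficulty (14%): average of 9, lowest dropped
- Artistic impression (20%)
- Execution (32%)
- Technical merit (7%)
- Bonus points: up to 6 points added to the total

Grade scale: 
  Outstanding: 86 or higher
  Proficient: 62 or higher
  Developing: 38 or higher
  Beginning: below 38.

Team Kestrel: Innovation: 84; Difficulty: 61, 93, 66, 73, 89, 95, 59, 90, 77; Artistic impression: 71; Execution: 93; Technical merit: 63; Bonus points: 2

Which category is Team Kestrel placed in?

Proficient

Difficulty: drop 59 → average of remaining 8 = 644/8 = 80.5
Weighted total:
  Innovation 84 × 0.27 = 22.68
  Difficulty 80.5 × 0.14 = 11.27
  Artistic impression 71 × 0.2 = 14.2
  Execution 93 × 0.32 = 29.76
  Technical merit 63 × 0.07 = 4.41
Sum = 82.32
Bonus points: 82.32 + 2 = 84.32
84.32 is ≥ 62 and < 86 → Proficient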